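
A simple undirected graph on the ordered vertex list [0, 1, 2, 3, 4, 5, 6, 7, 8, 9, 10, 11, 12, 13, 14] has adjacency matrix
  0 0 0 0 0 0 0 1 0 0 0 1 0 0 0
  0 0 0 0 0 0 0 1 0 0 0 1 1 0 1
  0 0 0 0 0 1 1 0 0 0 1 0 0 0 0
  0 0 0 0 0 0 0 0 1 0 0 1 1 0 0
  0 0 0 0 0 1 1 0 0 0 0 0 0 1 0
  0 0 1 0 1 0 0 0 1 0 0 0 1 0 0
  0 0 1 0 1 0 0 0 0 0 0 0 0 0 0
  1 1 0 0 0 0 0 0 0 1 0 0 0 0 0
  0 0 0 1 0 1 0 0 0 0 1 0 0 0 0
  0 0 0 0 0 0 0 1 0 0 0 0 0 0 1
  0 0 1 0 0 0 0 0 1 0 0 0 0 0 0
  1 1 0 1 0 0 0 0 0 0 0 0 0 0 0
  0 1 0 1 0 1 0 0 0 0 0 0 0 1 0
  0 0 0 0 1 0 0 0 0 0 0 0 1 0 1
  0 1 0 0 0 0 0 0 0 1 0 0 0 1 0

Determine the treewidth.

3

A width-3 tree decomposition is:
Bags: B1 = {2, 4, 6, 10}  B2 = {2, 4, 5, 10}  B3 = {4, 5, 8, 10}  B4 = {4, 5, 8, 13}  B5 = {5, 8, 12, 13}  B6 = {3, 8, 12, 13}  B7 = {3, 12, 13, 14}  B8 = {1, 3, 12, 14}  B9 = {1, 3, 11, 14}  B10 = {1, 9, 11, 14}  B11 = {1, 7, 9, 11}  B12 = {0, 7, 9, 11}
Tree: B1–B2, B2–B3, B3–B4, B4–B5, B5–B6, B6–B7, B7–B8, B8–B9, B9–B10, B10–B11, B11–B12
Every bag has size at most 4, so the width is 4 − 1 = 3 and tw(G) ≤ 3. For the lower bound: the 4 vertex sets {2,6,10}, {4}, {5}, {3,8,12,13} are disjoint, each induces a connected subgraph, and every pair is joined by at least one edge of G. Contracting each set to a single vertex therefore yields K_{4} as a minor, and since treewidth is minor-monotone, tw(G) ≥ tw(K_{4}) = 3. Combining the bounds, tw(G) = 3.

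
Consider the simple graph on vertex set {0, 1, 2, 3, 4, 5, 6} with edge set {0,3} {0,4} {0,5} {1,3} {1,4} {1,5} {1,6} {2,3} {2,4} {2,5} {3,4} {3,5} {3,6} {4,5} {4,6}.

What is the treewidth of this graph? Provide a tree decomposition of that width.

Each bag holds 4 vertices, so the decomposition has width 3, which upper-bounds the treewidth. For the lower bound, the 4 vertices {0, 3, 4, 5} are pairwise adjacent, and any tree decomposition puts a clique entirely inside one bag — forcing width ≥ 3. The upper and lower bounds meet at 3, so that is the treewidth.

Treewidth 3.
Bags: B1 = {0, 3, 4, 5}  B2 = {2, 3, 4, 5}  B3 = {1, 3, 4, 5}  B4 = {1, 3, 4, 6}
Tree: B1–B2, B2–B3, B3–B4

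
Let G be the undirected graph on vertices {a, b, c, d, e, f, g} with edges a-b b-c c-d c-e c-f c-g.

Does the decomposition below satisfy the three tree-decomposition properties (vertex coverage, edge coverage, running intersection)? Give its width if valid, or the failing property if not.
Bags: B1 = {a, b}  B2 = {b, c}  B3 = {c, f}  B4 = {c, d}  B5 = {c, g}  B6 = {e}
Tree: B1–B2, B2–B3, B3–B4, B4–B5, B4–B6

A tree decomposition must satisfy three properties: every vertex lies in some bag; for every edge, both endpoints lie together in some bag; and for every vertex, the bags containing it form a connected subtree. Here edge (c,e) lies in no bag, so the decomposition is invalid.

No — edge (c,e) lies in no bag.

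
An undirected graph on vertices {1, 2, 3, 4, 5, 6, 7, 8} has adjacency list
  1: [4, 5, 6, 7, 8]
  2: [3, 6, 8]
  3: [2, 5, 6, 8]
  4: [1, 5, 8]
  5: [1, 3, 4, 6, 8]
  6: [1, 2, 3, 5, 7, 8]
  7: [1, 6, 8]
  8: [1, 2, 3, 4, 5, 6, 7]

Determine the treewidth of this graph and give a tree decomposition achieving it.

Every bag has size at most 4, so the width is 4 − 1 = 3 and tw(G) ≤ 3. On the other hand G contains the 4-clique {1, 4, 5, 8}. A clique must lie in a single bag of any decomposition, so no decomposition can have width below 3. The upper and lower bounds meet at 3, so that is the treewidth.

Treewidth 3.
One optimal decomposition is:
Bags: B1 = {1, 5, 6, 8}  B2 = {3, 5, 6, 8}  B3 = {1, 4, 5, 8}  B4 = {2, 3, 6, 8}  B5 = {1, 6, 7, 8}
Tree: B1–B2, B1–B3, B2–B4, B1–B5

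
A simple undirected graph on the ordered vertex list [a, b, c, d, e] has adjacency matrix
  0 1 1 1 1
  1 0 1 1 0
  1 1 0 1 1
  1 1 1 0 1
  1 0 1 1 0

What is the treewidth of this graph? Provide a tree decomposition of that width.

Every bag has size at most 4, so the width is 4 − 1 = 3 and tw(G) ≤ 3. On the other hand G contains the 4-clique {a, c, d, e}. A clique must lie in a single bag of any decomposition, so no decomposition can have width below 3. Combining the bounds, tw(G) = 3.

Treewidth 3.
One such decomposition:
Bags: B1 = {a, c, d, e}  B2 = {a, b, c, d}
Tree: B1–B2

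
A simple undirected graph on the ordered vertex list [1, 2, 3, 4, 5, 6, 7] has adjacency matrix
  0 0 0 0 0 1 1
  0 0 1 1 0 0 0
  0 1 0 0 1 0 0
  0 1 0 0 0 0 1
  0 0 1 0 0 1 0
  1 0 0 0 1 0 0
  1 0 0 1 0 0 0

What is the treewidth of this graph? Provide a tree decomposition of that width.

The largest bag has 3 vertices, giving width 2; this decomposition certifies tw(G) ≤ 2. Since 6–1–7–4–2–3–5–6 is a cycle in G, G is not acyclic. Forests are exactly the graphs of treewidth ≤ 1, so tw(G) ≥ 2. Combining the bounds, tw(G) = 2.

Treewidth 2.
One such decomposition:
Bags: B1 = {1, 6, 7}  B2 = {4, 6, 7}  B3 = {2, 4, 6}  B4 = {2, 3, 6}  B5 = {3, 5, 6}
Tree: B1–B2, B2–B3, B3–B4, B4–B5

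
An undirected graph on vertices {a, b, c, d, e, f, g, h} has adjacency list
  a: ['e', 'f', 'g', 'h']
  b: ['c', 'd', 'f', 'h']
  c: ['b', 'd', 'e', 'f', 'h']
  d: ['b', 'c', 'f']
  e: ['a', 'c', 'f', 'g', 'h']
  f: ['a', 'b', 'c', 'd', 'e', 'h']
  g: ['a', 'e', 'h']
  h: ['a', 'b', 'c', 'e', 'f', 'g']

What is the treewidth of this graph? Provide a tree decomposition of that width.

Treewidth 3.
One such decomposition:
Bags: B1 = {b, c, f, h}  B2 = {c, e, f, h}  B3 = {a, e, f, h}  B4 = {b, c, d, f}  B5 = {a, e, g, h}
Tree: B1–B2, B2–B3, B1–B4, B3–B5

The largest bag has 4 vertices, giving width 3; this decomposition certifies tw(G) ≤ 3. Conversely, {a, e, g, h} is a clique of size 4, and the vertices of any clique must share a bag in every tree decomposition; so some bag has ≥ 4 vertices and tw(G) ≥ 3. Therefore the treewidth is 3.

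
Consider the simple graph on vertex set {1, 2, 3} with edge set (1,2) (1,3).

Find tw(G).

A width-1 tree decomposition is:
Bags: B1 = {1, 2}  B2 = {1, 3}
Tree: B1–B2
The largest bag has 2 vertices, giving width 1; this decomposition certifies tw(G) ≤ 1. Since G has at least one edge (e.g. 2–1), it is not an edgeless graph, so tw(G) ≥ 1. The upper and lower bounds meet at 1, so that is the treewidth.

1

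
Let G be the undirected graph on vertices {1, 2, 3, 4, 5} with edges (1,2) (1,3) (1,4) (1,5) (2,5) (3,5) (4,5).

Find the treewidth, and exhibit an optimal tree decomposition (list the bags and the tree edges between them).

Every bag has size at most 3, so the width is 3 − 1 = 2 and tw(G) ≤ 2. Conversely, {1, 2, 5} is a clique of size 3, and the vertices of any clique must share a bag in every tree decomposition; so some bag has ≥ 3 vertices and tw(G) ≥ 2. Therefore the treewidth is 2.

Treewidth 2.
Bags: B1 = {1, 4, 5}  B2 = {1, 3, 5}  B3 = {1, 2, 5}
Tree: B1–B2, B2–B3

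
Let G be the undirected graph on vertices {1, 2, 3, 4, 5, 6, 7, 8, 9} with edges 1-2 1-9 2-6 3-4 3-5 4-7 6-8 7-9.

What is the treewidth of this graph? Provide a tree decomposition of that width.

Treewidth 1.
Bags: B1 = {6, 8}  B2 = {2, 6}  B3 = {1, 2}  B4 = {1, 9}  B5 = {7, 9}  B6 = {4, 7}  B7 = {3, 4}  B8 = {3, 5}
Tree: B1–B2, B2–B3, B3–B4, B4–B5, B5–B6, B6–B7, B7–B8

Each bag holds 2 vertices, so the decomposition has width 1, which upper-bounds the treewidth. G has an edge, so its treewidth is at least 1. Hence tw(G) = 1 exactly.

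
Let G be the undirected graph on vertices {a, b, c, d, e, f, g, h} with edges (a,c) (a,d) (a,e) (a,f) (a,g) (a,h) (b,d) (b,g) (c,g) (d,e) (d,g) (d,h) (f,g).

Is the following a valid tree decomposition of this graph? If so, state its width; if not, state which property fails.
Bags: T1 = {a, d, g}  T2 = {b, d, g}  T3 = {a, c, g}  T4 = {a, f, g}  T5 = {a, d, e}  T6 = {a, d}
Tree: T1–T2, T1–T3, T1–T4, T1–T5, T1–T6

A tree decomposition must satisfy three properties: every vertex lies in some bag; for every edge, both endpoints lie together in some bag; and for every vertex, the bags containing it form a connected subtree. Here vertex h appears in no bag, so the decomposition is invalid.

No — vertex h appears in no bag.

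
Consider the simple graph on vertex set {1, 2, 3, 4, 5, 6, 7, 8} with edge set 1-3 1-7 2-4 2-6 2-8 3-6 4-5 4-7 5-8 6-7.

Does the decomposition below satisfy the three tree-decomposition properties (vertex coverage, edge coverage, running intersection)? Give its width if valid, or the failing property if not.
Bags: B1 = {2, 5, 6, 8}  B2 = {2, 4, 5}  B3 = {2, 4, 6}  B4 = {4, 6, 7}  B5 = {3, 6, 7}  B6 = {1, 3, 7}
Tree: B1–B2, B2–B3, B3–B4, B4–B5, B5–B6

No — bags containing vertex 6 are not connected in the tree.

A tree decomposition must satisfy three properties: every vertex lies in some bag; for every edge, both endpoints lie together in some bag; and for every vertex, the bags containing it form a connected subtree. Here bags containing vertex 6 are not connected in the tree, so the decomposition is invalid.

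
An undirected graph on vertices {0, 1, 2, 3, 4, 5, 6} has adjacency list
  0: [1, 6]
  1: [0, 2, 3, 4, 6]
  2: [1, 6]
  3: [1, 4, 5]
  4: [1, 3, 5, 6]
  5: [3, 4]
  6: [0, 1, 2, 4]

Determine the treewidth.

A width-2 tree decomposition is:
Bags: B1 = {1, 4, 6}  B2 = {1, 2, 6}  B3 = {1, 3, 4}  B4 = {3, 4, 5}  B5 = {0, 1, 6}
Tree: B1–B2, B1–B3, B3–B4, B1–B5
Each bag holds 3 vertices, so the decomposition has width 2, which upper-bounds the treewidth. On the other hand G contains the 3-clique {1, 3, 4}. A clique must lie in a single bag of any decomposition, so no decomposition can have width below 2. Hence tw(G) = 2 exactly.

2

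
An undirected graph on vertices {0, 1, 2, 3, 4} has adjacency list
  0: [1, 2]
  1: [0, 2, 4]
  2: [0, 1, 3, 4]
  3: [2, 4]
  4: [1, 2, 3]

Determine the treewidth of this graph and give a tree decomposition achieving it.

Treewidth 2.
One such decomposition:
Bags: B1 = {1, 2, 4}  B2 = {2, 3, 4}  B3 = {0, 1, 2}
Tree: B1–B2, B1–B3

Every bag has size at most 3, so the width is 3 − 1 = 2 and tw(G) ≤ 2. Conversely, {0, 1, 2} is a clique of size 3, and the vertices of any clique must share a bag in every tree decomposition; so some bag has ≥ 3 vertices and tw(G) ≥ 2. Hence tw(G) = 2 exactly.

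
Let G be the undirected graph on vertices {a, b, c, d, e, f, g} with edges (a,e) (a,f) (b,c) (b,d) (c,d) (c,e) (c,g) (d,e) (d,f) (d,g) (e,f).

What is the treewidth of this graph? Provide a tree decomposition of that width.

Treewidth 2.
Bags: B1 = {b, c, d}  B2 = {c, d, e}  B3 = {d, e, f}  B4 = {c, d, g}  B5 = {a, e, f}
Tree: B1–B2, B2–B3, B1–B4, B3–B5

Each bag holds 3 vertices, so the decomposition has width 2, which upper-bounds the treewidth. Conversely, {c, d, g} is a clique of size 3, and the vertices of any clique must share a bag in every tree decomposition; so some bag has ≥ 3 vertices and tw(G) ≥ 2. Hence tw(G) = 2 exactly.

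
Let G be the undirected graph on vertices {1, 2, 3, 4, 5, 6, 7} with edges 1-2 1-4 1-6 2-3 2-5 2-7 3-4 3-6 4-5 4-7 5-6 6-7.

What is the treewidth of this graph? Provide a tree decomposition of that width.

Treewidth 3.
One optimal decomposition is:
Bags: B1 = {2, 4, 6, 7}  B2 = {2, 3, 4, 6}  B3 = {2, 4, 5, 6}  B4 = {1, 2, 4, 6}
Tree: B1–B2, B2–B3, B3–B4

Each bag holds 4 vertices, so the decomposition has width 3, which upper-bounds the treewidth. For the lower bound: the 4 vertex sets {4,7}, {3,6}, {2}, {5} are disjoint, each induces a connected subgraph, and every pair is joined by at least one edge of G. Contracting each set to a single vertex therefore yields K_{4} as a minor, and since treewidth is minor-monotone, tw(G) ≥ tw(K_{4}) = 3. The upper and lower bounds meet at 3, so that is the treewidth.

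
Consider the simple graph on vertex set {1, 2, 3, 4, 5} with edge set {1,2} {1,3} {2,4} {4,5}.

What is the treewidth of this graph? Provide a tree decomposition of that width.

Treewidth 1.
One such decomposition:
Bags: B1 = {1, 3}  B2 = {1, 2}  B3 = {2, 4}  B4 = {4, 5}
Tree: B1–B2, B2–B3, B3–B4

Every bag has size at most 2, so the width is 2 − 1 = 1 and tw(G) ≤ 1. Any graph with an edge has treewidth ≥ 1, and G has the edge 1–3. Therefore the treewidth is 1.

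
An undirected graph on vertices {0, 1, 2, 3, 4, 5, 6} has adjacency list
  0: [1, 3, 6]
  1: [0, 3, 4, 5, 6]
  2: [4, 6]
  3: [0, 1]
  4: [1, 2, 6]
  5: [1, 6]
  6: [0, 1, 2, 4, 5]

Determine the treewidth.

A width-2 tree decomposition is:
Bags: B1 = {1, 4, 6}  B2 = {0, 1, 6}  B3 = {0, 1, 3}  B4 = {1, 5, 6}  B5 = {2, 4, 6}
Tree: B1–B2, B2–B3, B1–B4, B1–B5
Each bag holds 3 vertices, so the decomposition has width 2, which upper-bounds the treewidth. On the other hand G contains the 3-clique {0, 1, 3}. A clique must lie in a single bag of any decomposition, so no decomposition can have width below 2. Combining the bounds, tw(G) = 2.

2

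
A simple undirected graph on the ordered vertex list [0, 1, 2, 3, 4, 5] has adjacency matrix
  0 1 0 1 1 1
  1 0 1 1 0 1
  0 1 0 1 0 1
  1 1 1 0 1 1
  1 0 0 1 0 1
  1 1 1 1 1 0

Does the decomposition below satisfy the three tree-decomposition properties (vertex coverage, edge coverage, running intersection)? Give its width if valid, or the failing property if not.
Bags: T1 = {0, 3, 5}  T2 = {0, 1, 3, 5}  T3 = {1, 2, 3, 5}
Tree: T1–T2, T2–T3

A tree decomposition must satisfy three properties: every vertex lies in some bag; for every edge, both endpoints lie together in some bag; and for every vertex, the bags containing it form a connected subtree. Here vertex 4 appears in no bag, so the decomposition is invalid.

No — vertex 4 appears in no bag.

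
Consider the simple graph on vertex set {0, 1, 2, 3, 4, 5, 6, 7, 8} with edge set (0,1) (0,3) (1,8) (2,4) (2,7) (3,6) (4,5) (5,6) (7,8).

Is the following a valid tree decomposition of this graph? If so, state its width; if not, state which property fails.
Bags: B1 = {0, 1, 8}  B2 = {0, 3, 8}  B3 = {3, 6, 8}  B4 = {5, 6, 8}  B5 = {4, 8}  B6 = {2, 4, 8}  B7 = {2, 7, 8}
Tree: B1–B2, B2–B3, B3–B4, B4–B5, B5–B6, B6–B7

No — edge (5,4) lies in no bag.

A tree decomposition must satisfy three properties: every vertex lies in some bag; for every edge, both endpoints lie together in some bag; and for every vertex, the bags containing it form a connected subtree. Here edge (5,4) lies in no bag, so the decomposition is invalid.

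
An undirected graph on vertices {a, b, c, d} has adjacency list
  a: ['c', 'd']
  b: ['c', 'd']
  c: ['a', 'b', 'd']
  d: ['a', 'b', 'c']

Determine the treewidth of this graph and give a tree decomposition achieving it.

Each bag holds 3 vertices, so the decomposition has width 2, which upper-bounds the treewidth. Conversely, {a, c, d} is a clique of size 3, and the vertices of any clique must share a bag in every tree decomposition; so some bag has ≥ 3 vertices and tw(G) ≥ 2. Combining the bounds, tw(G) = 2.

Treewidth 2.
One such decomposition:
Bags: B1 = {b, c, d}  B2 = {a, c, d}
Tree: B1–B2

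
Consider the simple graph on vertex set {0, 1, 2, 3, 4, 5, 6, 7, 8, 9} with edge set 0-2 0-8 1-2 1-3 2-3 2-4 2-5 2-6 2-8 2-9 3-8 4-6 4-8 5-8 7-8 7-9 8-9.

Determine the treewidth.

A width-2 tree decomposition is:
Bags: B1 = {2, 8, 9}  B2 = {2, 3, 8}  B3 = {1, 2, 3}  B4 = {0, 2, 8}  B5 = {2, 4, 8}  B6 = {2, 4, 6}  B7 = {2, 5, 8}  B8 = {7, 8, 9}
Tree: B1–B2, B2–B3, B1–B4, B4–B5, B5–B6, B4–B7, B1–B8
The largest bag has 3 vertices, giving width 2; this decomposition certifies tw(G) ≤ 2. Conversely, {0, 2, 8} is a clique of size 3, and the vertices of any clique must share a bag in every tree decomposition; so some bag has ≥ 3 vertices and tw(G) ≥ 2. Hence tw(G) = 2 exactly.

2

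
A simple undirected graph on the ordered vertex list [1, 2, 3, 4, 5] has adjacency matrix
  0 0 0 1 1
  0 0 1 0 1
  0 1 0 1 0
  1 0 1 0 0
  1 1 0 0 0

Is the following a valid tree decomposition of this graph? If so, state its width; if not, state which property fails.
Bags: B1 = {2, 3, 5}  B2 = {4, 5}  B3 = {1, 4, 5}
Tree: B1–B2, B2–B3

A tree decomposition must satisfy three properties: every vertex lies in some bag; for every edge, both endpoints lie together in some bag; and for every vertex, the bags containing it form a connected subtree. Here edge (3,4) lies in no bag, so the decomposition is invalid.

No — edge (3,4) lies in no bag.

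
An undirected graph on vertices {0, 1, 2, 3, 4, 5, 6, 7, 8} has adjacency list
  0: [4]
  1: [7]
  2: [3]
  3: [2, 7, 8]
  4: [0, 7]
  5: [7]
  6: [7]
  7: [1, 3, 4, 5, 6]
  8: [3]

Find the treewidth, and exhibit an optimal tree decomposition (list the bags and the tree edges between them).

Treewidth 1.
One such decomposition:
Bags: B1 = {3, 7}  B2 = {3, 8}  B3 = {1, 7}  B4 = {2, 3}  B5 = {5, 7}  B6 = {4, 7}  B7 = {0, 4}  B8 = {6, 7}
Tree: B1–B2, B1–B3, B1–B4, B1–B5, B5–B6, B6–B7, B5–B8

The largest bag has 2 vertices, giving width 1; this decomposition certifies tw(G) ≤ 1. G has an edge, so its treewidth is at least 1. The upper and lower bounds meet at 1, so that is the treewidth.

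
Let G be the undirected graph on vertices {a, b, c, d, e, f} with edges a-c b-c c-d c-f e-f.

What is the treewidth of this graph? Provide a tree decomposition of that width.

The largest bag has 2 vertices, giving width 1; this decomposition certifies tw(G) ≤ 1. Any graph with an edge has treewidth ≥ 1, and G has the edge c–d. Combining the bounds, tw(G) = 1.

Treewidth 1.
One such decomposition:
Bags: B1 = {c, d}  B2 = {b, c}  B3 = {a, c}  B4 = {c, f}  B5 = {e, f}
Tree: B1–B2, B2–B3, B2–B4, B4–B5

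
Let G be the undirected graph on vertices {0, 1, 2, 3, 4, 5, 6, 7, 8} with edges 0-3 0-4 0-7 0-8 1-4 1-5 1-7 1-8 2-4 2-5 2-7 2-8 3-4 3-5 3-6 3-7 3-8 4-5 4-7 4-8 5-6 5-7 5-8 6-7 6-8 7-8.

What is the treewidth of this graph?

4

A width-4 tree decomposition is:
Bags: B1 = {3, 4, 5, 7, 8}  B2 = {0, 3, 4, 7, 8}  B3 = {1, 4, 5, 7, 8}  B4 = {3, 5, 6, 7, 8}  B5 = {2, 4, 5, 7, 8}
Tree: B1–B2, B1–B3, B1–B4, B1–B5
The largest bag has 5 vertices, giving width 4; this decomposition certifies tw(G) ≤ 4. On the other hand G contains the 5-clique {0, 3, 4, 7, 8}. A clique must lie in a single bag of any decomposition, so no decomposition can have width below 4. Therefore the treewidth is 4.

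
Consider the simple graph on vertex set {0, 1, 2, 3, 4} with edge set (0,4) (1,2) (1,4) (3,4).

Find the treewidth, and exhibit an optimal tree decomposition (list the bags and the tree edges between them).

Treewidth 1.
One optimal decomposition is:
Bags: B1 = {1, 4}  B2 = {0, 4}  B3 = {1, 2}  B4 = {3, 4}
Tree: B1–B2, B1–B3, B1–B4

Each bag holds 2 vertices, so the decomposition has width 1, which upper-bounds the treewidth. G has an edge, so its treewidth is at least 1. Combining the bounds, tw(G) = 1.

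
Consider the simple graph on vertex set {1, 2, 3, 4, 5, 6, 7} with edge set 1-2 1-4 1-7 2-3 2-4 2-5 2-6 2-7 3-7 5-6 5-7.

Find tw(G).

2

A width-2 tree decomposition is:
Bags: B1 = {1, 2, 7}  B2 = {2, 5, 7}  B3 = {2, 3, 7}  B4 = {1, 2, 4}  B5 = {2, 5, 6}
Tree: B1–B2, B1–B3, B1–B4, B2–B5
Every bag has size at most 3, so the width is 3 − 1 = 2 and tw(G) ≤ 2. On the other hand G contains the 3-clique {1, 2, 4}. A clique must lie in a single bag of any decomposition, so no decomposition can have width below 2. Therefore the treewidth is 2.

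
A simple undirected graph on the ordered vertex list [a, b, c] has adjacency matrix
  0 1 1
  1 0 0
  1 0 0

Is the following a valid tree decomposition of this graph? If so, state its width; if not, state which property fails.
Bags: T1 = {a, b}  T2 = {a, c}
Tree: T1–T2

Yes; width 1.

Every vertex of G appears in some bag (union = {a, b, c}); every edge is covered by a bag; and for each vertex v the set of bags containing v is connected in the bag tree. The decomposition is therefore valid. The largest bag has 2 vertices, so the width is 1.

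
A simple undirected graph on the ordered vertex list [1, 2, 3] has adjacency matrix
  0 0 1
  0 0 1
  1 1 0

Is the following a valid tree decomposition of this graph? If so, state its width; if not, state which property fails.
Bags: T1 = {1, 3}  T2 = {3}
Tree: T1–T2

A tree decomposition must satisfy three properties: every vertex lies in some bag; for every edge, both endpoints lie together in some bag; and for every vertex, the bags containing it form a connected subtree. Here vertex 2 appears in no bag, so the decomposition is invalid.

No — vertex 2 appears in no bag.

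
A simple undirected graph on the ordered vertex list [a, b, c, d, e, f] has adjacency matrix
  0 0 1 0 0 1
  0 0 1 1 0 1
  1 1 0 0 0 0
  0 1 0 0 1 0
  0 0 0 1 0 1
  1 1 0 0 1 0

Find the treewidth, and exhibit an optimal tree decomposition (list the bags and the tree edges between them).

Treewidth 2.
Bags: B1 = {d, e, f}  B2 = {b, d, f}  B3 = {a, b, f}  B4 = {a, b, c}
Tree: B1–B2, B2–B3, B3–B4

Every bag has size at most 3, so the width is 3 − 1 = 2 and tw(G) ≤ 2. Since e–d–b–f–e is a cycle in G, G is not acyclic. Forests are exactly the graphs of treewidth ≤ 1, so tw(G) ≥ 2. Combining the bounds, tw(G) = 2.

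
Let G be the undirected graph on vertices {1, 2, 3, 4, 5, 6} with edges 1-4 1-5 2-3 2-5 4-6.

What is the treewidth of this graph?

A width-1 tree decomposition is:
Bags: B1 = {2, 3}  B2 = {2, 5}  B3 = {1, 5}  B4 = {1, 4}  B5 = {4, 6}
Tree: B1–B2, B2–B3, B3–B4, B4–B5
The largest bag has 2 vertices, giving width 1; this decomposition certifies tw(G) ≤ 1. G has an edge, so its treewidth is at least 1. Combining the bounds, tw(G) = 1.

1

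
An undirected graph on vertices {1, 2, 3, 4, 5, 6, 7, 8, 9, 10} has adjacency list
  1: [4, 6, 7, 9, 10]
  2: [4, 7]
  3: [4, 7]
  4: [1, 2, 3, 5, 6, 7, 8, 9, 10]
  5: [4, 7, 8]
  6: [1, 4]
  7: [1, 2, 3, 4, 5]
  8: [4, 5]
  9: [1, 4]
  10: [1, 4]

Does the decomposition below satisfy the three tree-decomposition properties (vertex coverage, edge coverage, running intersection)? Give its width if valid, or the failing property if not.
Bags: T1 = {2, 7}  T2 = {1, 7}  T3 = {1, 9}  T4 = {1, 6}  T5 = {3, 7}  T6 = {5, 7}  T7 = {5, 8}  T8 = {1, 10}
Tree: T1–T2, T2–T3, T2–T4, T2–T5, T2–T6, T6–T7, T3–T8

No — vertex 4 appears in no bag.

A tree decomposition must satisfy three properties: every vertex lies in some bag; for every edge, both endpoints lie together in some bag; and for every vertex, the bags containing it form a connected subtree. Here vertex 4 appears in no bag, so the decomposition is invalid.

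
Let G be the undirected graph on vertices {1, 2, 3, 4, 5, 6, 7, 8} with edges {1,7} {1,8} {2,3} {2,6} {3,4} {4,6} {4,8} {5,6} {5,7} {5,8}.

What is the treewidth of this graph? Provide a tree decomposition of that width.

The largest bag has 3 vertices, giving width 2; this decomposition certifies tw(G) ≤ 2. For the lower bound, G contains the cycle 2–3–4–6–2, so G is not a forest; only forests have treewidth ≤ 1, hence tw(G) ≥ 2. Therefore the treewidth is 2.

Treewidth 2.
One such decomposition:
Bags: B1 = {2, 3, 6}  B2 = {3, 4, 6}  B3 = {4, 5, 6}  B4 = {4, 5, 8}  B5 = {5, 7, 8}  B6 = {1, 7, 8}
Tree: B1–B2, B2–B3, B3–B4, B4–B5, B5–B6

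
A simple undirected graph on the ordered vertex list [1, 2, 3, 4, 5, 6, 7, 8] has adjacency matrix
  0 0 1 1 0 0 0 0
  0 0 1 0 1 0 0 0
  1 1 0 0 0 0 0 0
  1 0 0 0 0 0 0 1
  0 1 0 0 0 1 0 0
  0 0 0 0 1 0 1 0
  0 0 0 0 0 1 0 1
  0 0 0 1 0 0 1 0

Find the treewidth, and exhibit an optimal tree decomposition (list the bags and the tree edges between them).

Treewidth 2.
Bags: B1 = {2, 3, 5}  B2 = {3, 5, 6}  B3 = {3, 6, 7}  B4 = {3, 7, 8}  B5 = {3, 4, 8}  B6 = {1, 3, 4}
Tree: B1–B2, B2–B3, B3–B4, B4–B5, B5–B6

The largest bag has 3 vertices, giving width 2; this decomposition certifies tw(G) ≤ 2. For the lower bound, G contains the cycle 3–2–5–6–7–8–4–1–3, so G is not a forest; only forests have treewidth ≤ 1, hence tw(G) ≥ 2. Therefore the treewidth is 2.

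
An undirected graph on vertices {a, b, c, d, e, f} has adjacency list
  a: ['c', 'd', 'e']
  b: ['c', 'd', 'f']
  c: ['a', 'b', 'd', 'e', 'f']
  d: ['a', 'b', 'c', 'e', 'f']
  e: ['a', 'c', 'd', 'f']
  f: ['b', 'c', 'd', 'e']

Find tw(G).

A width-3 tree decomposition is:
Bags: B1 = {b, c, d, f}  B2 = {c, d, e, f}  B3 = {a, c, d, e}
Tree: B1–B2, B2–B3
Each bag holds 4 vertices, so the decomposition has width 3, which upper-bounds the treewidth. Conversely, {a, c, d, e} is a clique of size 4, and the vertices of any clique must share a bag in every tree decomposition; so some bag has ≥ 4 vertices and tw(G) ≥ 3. Therefore the treewidth is 3.

3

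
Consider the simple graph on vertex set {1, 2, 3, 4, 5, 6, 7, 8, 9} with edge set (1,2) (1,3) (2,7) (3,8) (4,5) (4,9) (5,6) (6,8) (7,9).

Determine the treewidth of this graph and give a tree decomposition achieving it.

Treewidth 2.
One such decomposition:
Bags: B1 = {4, 7, 9}  B2 = {4, 5, 7}  B3 = {5, 6, 7}  B4 = {6, 7, 8}  B5 = {3, 7, 8}  B6 = {1, 3, 7}  B7 = {1, 2, 7}
Tree: B1–B2, B2–B3, B3–B4, B4–B5, B5–B6, B6–B7

Every bag has size at most 3, so the width is 3 − 1 = 2 and tw(G) ≤ 2. For the lower bound, G contains the cycle 7–9–4–5–6–8–3–1–2–7, so G is not a forest; only forests have treewidth ≤ 1, hence tw(G) ≥ 2. Combining the bounds, tw(G) = 2.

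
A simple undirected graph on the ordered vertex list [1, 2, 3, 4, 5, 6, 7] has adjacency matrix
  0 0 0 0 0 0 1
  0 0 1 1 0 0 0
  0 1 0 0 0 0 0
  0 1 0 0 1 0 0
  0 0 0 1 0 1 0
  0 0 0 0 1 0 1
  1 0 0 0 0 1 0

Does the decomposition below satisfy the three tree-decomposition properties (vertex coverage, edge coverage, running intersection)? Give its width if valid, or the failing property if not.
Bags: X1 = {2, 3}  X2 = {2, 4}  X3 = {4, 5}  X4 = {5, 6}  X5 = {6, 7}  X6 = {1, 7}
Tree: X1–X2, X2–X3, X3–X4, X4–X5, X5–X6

Yes; width 1.

Checking the three conditions: (i) the bags cover all of {1, 2, 3, 4, 5, 6, 7}; (ii) for each edge, some bag contains both endpoints; (iii) the bags containing any fixed vertex form a subtree. All hold, so the decomposition is valid with width 2 − 1 = 1.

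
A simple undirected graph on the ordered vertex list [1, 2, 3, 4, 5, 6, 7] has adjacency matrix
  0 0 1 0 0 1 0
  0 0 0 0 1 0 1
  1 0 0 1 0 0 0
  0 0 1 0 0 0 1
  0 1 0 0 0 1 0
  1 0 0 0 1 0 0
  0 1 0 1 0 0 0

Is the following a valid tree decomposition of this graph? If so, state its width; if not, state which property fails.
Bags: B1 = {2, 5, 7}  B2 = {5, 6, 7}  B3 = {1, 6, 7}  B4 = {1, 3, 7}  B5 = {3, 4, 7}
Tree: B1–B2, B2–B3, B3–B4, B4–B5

Checking the three conditions: (i) the bags cover all of {1, 2, 3, 4, 5, 6, 7}; (ii) for each edge, some bag contains both endpoints; (iii) the bags containing any fixed vertex form a subtree. All hold, so the decomposition is valid with width 3 − 1 = 2.

Yes; width 2.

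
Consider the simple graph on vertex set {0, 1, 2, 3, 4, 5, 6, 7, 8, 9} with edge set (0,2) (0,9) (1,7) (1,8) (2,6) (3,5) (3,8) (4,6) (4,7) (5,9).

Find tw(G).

A width-2 tree decomposition is:
Bags: B1 = {0, 2, 9}  B2 = {2, 5, 9}  B3 = {2, 3, 5}  B4 = {2, 3, 8}  B5 = {1, 2, 8}  B6 = {1, 2, 7}  B7 = {2, 4, 7}  B8 = {2, 4, 6}
Tree: B1–B2, B2–B3, B3–B4, B4–B5, B5–B6, B6–B7, B7–B8
Every bag has size at most 3, so the width is 3 − 1 = 2 and tw(G) ≤ 2. Since 2–0–9–5–3–8–1–7–4–6–2 is a cycle in G, G is not acyclic. Forests are exactly the graphs of treewidth ≤ 1, so tw(G) ≥ 2. Combining the bounds, tw(G) = 2.

2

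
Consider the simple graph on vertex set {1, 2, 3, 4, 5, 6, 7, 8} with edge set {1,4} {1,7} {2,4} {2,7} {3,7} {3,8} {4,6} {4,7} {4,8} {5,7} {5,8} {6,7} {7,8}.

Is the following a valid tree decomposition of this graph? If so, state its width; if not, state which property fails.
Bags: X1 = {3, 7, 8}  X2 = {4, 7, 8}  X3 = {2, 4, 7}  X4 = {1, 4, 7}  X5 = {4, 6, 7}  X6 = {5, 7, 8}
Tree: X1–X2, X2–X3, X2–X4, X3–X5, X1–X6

Checking the three conditions: (i) the bags cover all of {1, 2, 3, 4, 5, 6, 7, 8}; (ii) for each edge, some bag contains both endpoints; (iii) the bags containing any fixed vertex form a subtree. All hold, so the decomposition is valid with width 3 − 1 = 2.

Yes; width 2.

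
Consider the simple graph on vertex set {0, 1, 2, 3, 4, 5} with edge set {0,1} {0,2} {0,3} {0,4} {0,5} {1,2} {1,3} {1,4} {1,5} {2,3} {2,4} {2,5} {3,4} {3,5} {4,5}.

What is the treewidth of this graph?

5

A width-5 tree decomposition is:
Bags: B1 = {0, 1, 2, 3, 4, 5}
Tree: (single bag)
With just one bag of size 6, the width is 6 − 1 = 5, so tw(G) ≤ 5. Conversely, {0, 1, 2, 3, 4, 5} is a clique of size 6, and the vertices of any clique must share a bag in every tree decomposition; so some bag has ≥ 6 vertices and tw(G) ≥ 5. Combining the bounds, tw(G) = 5.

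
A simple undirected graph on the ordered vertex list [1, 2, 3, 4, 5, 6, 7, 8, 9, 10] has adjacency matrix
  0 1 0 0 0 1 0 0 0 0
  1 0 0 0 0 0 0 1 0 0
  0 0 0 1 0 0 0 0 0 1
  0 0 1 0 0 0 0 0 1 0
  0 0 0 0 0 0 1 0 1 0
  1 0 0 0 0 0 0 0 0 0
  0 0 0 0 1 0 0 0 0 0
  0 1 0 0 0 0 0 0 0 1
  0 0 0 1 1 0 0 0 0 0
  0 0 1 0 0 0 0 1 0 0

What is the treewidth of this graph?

A width-1 tree decomposition is:
Bags: B1 = {5, 7}  B2 = {5, 9}  B3 = {4, 9}  B4 = {3, 4}  B5 = {3, 10}  B6 = {8, 10}  B7 = {2, 8}  B8 = {1, 2}  B9 = {1, 6}
Tree: B1–B2, B2–B3, B3–B4, B4–B5, B5–B6, B6–B7, B7–B8, B8–B9
The largest bag has 2 vertices, giving width 1; this decomposition certifies tw(G) ≤ 1. Any graph with an edge has treewidth ≥ 1, and G has the edge 7–5. Hence tw(G) = 1 exactly.

1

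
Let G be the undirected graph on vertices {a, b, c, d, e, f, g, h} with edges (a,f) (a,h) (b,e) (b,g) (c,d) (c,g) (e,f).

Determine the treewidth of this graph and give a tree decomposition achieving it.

Treewidth 1.
One such decomposition:
Bags: B1 = {c, d}  B2 = {c, g}  B3 = {b, g}  B4 = {b, e}  B5 = {e, f}  B6 = {a, f}  B7 = {a, h}
Tree: B1–B2, B2–B3, B3–B4, B4–B5, B5–B6, B6–B7

Every bag has size at most 2, so the width is 2 − 1 = 1 and tw(G) ≤ 1. G has an edge, so its treewidth is at least 1. The upper and lower bounds meet at 1, so that is the treewidth.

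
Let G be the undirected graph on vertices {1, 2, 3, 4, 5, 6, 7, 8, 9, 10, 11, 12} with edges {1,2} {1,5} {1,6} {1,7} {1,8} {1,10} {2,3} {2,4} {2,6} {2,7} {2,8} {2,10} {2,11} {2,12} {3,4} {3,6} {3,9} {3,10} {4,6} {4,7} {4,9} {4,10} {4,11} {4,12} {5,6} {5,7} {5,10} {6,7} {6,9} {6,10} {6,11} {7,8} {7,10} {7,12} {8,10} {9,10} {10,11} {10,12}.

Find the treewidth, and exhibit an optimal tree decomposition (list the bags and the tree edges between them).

The largest bag has 5 vertices, giving width 4; this decomposition certifies tw(G) ≤ 4. For the lower bound, the 5 vertices {3, 4, 6, 9, 10} are pairwise adjacent, and any tree decomposition puts a clique entirely inside one bag — forcing width ≥ 4. Hence tw(G) = 4 exactly.

Treewidth 4.
One such decomposition:
Bags: B1 = {2, 4, 6, 7, 10}  B2 = {2, 3, 4, 6, 10}  B3 = {2, 4, 6, 10, 11}  B4 = {2, 4, 7, 10, 12}  B5 = {1, 2, 6, 7, 10}  B6 = {1, 2, 7, 8, 10}  B7 = {3, 4, 6, 9, 10}  B8 = {1, 5, 6, 7, 10}
Tree: B1–B2, B2–B3, B1–B4, B1–B5, B5–B6, B2–B7, B5–B8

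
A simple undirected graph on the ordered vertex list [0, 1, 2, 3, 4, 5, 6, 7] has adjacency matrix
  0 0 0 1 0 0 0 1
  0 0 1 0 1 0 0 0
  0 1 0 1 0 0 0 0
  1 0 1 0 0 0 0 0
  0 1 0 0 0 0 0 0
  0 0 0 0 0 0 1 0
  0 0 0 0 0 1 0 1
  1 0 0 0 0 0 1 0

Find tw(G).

1

A width-1 tree decomposition is:
Bags: B1 = {5, 6}  B2 = {6, 7}  B3 = {0, 7}  B4 = {0, 3}  B5 = {2, 3}  B6 = {1, 2}  B7 = {1, 4}
Tree: B1–B2, B2–B3, B3–B4, B4–B5, B5–B6, B6–B7
Every bag has size at most 2, so the width is 2 − 1 = 1 and tw(G) ≤ 1. Since G has at least one edge (e.g. 5–6), it is not an edgeless graph, so tw(G) ≥ 1. Therefore the treewidth is 1.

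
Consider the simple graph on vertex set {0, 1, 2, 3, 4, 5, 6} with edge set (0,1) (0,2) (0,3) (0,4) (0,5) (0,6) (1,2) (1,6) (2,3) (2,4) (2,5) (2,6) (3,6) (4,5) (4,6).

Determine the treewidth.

A width-3 tree decomposition is:
Bags: B1 = {0, 1, 2, 6}  B2 = {0, 2, 4, 6}  B3 = {0, 2, 3, 6}  B4 = {0, 2, 4, 5}
Tree: B1–B2, B1–B3, B2–B4
Each bag holds 4 vertices, so the decomposition has width 3, which upper-bounds the treewidth. Conversely, {0, 2, 4, 5} is a clique of size 4, and the vertices of any clique must share a bag in every tree decomposition; so some bag has ≥ 4 vertices and tw(G) ≥ 3. The upper and lower bounds meet at 3, so that is the treewidth.

3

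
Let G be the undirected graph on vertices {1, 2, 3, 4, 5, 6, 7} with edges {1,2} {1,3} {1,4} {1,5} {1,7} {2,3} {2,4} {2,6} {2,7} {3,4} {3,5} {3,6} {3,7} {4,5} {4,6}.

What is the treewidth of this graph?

3

A width-3 tree decomposition is:
Bags: B1 = {1, 2, 3, 4}  B2 = {1, 3, 4, 5}  B3 = {2, 3, 4, 6}  B4 = {1, 2, 3, 7}
Tree: B1–B2, B1–B3, B1–B4
Each bag holds 4 vertices, so the decomposition has width 3, which upper-bounds the treewidth. On the other hand G contains the 4-clique {1, 2, 3, 4}. A clique must lie in a single bag of any decomposition, so no decomposition can have width below 3. The upper and lower bounds meet at 3, so that is the treewidth.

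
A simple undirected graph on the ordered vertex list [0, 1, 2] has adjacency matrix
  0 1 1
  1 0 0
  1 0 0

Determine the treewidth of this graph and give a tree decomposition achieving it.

The largest bag has 2 vertices, giving width 1; this decomposition certifies tw(G) ≤ 1. Since G has at least one edge (e.g. 0–1), it is not an edgeless graph, so tw(G) ≥ 1. Therefore the treewidth is 1.

Treewidth 1.
One optimal decomposition is:
Bags: B1 = {0, 1}  B2 = {0, 2}
Tree: B1–B2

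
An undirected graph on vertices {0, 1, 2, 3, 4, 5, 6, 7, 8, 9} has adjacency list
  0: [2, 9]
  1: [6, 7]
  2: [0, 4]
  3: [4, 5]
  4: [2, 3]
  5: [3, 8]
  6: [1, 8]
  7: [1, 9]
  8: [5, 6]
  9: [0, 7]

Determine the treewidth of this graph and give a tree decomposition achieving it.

Treewidth 2.
One such decomposition:
Bags: B1 = {0, 2, 9}  B2 = {2, 7, 9}  B3 = {1, 2, 7}  B4 = {1, 2, 6}  B5 = {2, 6, 8}  B6 = {2, 5, 8}  B7 = {2, 3, 5}  B8 = {2, 3, 4}
Tree: B1–B2, B2–B3, B3–B4, B4–B5, B5–B6, B6–B7, B7–B8

Every bag has size at most 3, so the width is 3 − 1 = 2 and tw(G) ≤ 2. For the lower bound, G contains the cycle 2–0–9–7–1–6–8–5–3–4–2, so G is not a forest; only forests have treewidth ≤ 1, hence tw(G) ≥ 2. The upper and lower bounds meet at 2, so that is the treewidth.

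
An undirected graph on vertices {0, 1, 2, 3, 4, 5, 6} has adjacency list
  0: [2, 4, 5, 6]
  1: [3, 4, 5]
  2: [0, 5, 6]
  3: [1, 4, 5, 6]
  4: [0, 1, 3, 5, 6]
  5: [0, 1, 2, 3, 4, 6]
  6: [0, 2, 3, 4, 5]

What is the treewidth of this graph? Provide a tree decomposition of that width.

Treewidth 3.
One optimal decomposition is:
Bags: B1 = {3, 4, 5, 6}  B2 = {0, 4, 5, 6}  B3 = {0, 2, 5, 6}  B4 = {1, 3, 4, 5}
Tree: B1–B2, B2–B3, B1–B4

Each bag holds 4 vertices, so the decomposition has width 3, which upper-bounds the treewidth. For the lower bound, the 4 vertices {0, 2, 5, 6} are pairwise adjacent, and any tree decomposition puts a clique entirely inside one bag — forcing width ≥ 3. Combining the bounds, tw(G) = 3.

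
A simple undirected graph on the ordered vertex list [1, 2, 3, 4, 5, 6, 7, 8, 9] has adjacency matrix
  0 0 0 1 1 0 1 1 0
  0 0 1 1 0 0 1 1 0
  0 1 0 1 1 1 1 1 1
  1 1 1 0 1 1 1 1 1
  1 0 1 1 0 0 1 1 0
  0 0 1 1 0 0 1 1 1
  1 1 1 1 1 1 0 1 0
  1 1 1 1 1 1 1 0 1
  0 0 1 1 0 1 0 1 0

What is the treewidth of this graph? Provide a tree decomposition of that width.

The largest bag has 5 vertices, giving width 4; this decomposition certifies tw(G) ≤ 4. For the lower bound, the 5 vertices {1, 4, 5, 7, 8} are pairwise adjacent, and any tree decomposition puts a clique entirely inside one bag — forcing width ≥ 4. Combining the bounds, tw(G) = 4.

Treewidth 4.
One such decomposition:
Bags: B1 = {3, 4, 5, 7, 8}  B2 = {1, 4, 5, 7, 8}  B3 = {3, 4, 6, 7, 8}  B4 = {3, 4, 6, 8, 9}  B5 = {2, 3, 4, 7, 8}
Tree: B1–B2, B1–B3, B3–B4, B3–B5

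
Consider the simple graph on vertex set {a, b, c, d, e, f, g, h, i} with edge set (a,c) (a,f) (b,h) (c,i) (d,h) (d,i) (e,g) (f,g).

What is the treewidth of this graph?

A width-1 tree decomposition is:
Bags: B1 = {b, h}  B2 = {d, h}  B3 = {d, i}  B4 = {c, i}  B5 = {a, c}  B6 = {a, f}  B7 = {f, g}  B8 = {e, g}
Tree: B1–B2, B2–B3, B3–B4, B4–B5, B5–B6, B6–B7, B7–B8
Each bag holds 2 vertices, so the decomposition has width 1, which upper-bounds the treewidth. Any graph with an edge has treewidth ≥ 1, and G has the edge b–h. Therefore the treewidth is 1.

1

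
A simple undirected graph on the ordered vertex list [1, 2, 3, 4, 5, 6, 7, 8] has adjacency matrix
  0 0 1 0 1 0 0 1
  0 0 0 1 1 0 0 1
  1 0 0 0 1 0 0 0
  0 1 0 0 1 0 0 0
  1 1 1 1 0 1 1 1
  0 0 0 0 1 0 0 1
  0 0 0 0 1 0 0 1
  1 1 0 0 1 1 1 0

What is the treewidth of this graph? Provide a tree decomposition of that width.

Each bag holds 3 vertices, so the decomposition has width 2, which upper-bounds the treewidth. For the lower bound, the 3 vertices {1, 5, 8} are pairwise adjacent, and any tree decomposition puts a clique entirely inside one bag — forcing width ≥ 2. Therefore the treewidth is 2.

Treewidth 2.
One such decomposition:
Bags: B1 = {2, 5, 8}  B2 = {5, 7, 8}  B3 = {1, 5, 8}  B4 = {5, 6, 8}  B5 = {1, 3, 5}  B6 = {2, 4, 5}
Tree: B1–B2, B2–B3, B3–B4, B3–B5, B1–B6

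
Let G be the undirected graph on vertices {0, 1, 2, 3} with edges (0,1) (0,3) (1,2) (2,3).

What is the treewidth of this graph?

2

A width-2 tree decomposition is:
Bags: B1 = {0, 1, 2}  B2 = {0, 2, 3}
Tree: B1–B2
Every bag has size at most 3, so the width is 3 − 1 = 2 and tw(G) ≤ 2. The edges 2–1–0–3–2 form a cycle, so G is not a tree and its treewidth is at least 2. The upper and lower bounds meet at 2, so that is the treewidth.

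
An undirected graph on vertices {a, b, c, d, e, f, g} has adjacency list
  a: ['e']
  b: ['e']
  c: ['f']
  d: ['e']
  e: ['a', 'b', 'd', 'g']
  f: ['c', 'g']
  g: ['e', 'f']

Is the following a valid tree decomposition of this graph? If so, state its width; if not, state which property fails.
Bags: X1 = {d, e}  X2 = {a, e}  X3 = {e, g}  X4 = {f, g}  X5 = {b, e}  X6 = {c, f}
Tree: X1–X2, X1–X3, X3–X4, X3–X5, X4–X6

Yes; width 1.

Checking the three conditions: (i) the bags cover all of {a, b, c, d, e, f, g}; (ii) for each edge, some bag contains both endpoints; (iii) the bags containing any fixed vertex form a subtree. All hold, so the decomposition is valid with width 2 − 1 = 1.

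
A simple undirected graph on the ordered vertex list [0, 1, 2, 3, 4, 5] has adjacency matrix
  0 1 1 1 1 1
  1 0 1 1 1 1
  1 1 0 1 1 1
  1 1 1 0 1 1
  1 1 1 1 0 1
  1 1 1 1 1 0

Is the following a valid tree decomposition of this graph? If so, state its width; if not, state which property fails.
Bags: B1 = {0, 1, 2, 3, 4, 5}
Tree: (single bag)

Every vertex of G appears in some bag (union = {0, 1, 2, 3, 4, 5}); every edge is covered by a bag; and for each vertex v the set of bags containing v is connected in the bag tree. The decomposition is therefore valid. The largest bag has 6 vertices, so the width is 5.

Yes; width 5.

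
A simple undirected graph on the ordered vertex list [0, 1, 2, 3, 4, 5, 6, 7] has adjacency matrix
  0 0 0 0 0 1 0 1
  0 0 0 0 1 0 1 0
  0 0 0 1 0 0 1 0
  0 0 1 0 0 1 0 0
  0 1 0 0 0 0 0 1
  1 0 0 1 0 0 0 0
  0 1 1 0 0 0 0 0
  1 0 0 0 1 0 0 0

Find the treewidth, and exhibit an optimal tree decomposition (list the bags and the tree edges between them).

Treewidth 2.
One optimal decomposition is:
Bags: B1 = {1, 2, 6}  B2 = {1, 2, 4}  B3 = {2, 4, 7}  B4 = {0, 2, 7}  B5 = {0, 2, 5}  B6 = {2, 3, 5}
Tree: B1–B2, B2–B3, B3–B4, B4–B5, B5–B6

Each bag holds 3 vertices, so the decomposition has width 2, which upper-bounds the treewidth. The edges 2–6–1–4–7–0–5–3–2 form a cycle, so G is not a tree and its treewidth is at least 2. Hence tw(G) = 2 exactly.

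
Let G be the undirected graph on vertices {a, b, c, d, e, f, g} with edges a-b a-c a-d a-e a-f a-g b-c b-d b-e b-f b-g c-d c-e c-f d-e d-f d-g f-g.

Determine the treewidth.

A width-4 tree decomposition is:
Bags: B1 = {a, b, d, f, g}  B2 = {a, b, c, d, f}  B3 = {a, b, c, d, e}
Tree: B1–B2, B2–B3
Each bag holds 5 vertices, so the decomposition has width 4, which upper-bounds the treewidth. For the lower bound, the 5 vertices {a, b, d, f, g} are pairwise adjacent, and any tree decomposition puts a clique entirely inside one bag — forcing width ≥ 4. Combining the bounds, tw(G) = 4.

4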